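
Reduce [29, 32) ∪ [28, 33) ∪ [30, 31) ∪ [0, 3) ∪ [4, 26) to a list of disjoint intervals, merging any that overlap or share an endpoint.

[0, 3) ∪ [4, 26) ∪ [28, 33)

Sort by start: [0, 3), [4, 26), [28, 33), [29, 32), [30, 31).
[4, 26) is disjoint → start new block.
[28, 33) is disjoint → start new block.
[29, 32) overlaps/touches [28, 33) → extend to [28, 33).
[30, 31) overlaps/touches [28, 33) → extend to [28, 33).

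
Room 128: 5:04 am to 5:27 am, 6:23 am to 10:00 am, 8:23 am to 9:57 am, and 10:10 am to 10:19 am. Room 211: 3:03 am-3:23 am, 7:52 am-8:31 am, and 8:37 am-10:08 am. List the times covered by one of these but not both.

3:03 am–3:23 am, 5:04 am–5:27 am, 6:23 am–7:52 am, 8:31 am–8:37 am, 10:00 am–10:08 am, 10:10 am–10:19 am

Merge the first list: 5:04 am–5:27 am, 6:23 am–10:00 am, 10:10 am–10:19 am.
A \ B = 5:04 am–5:27 am, 6:23 am–7:52 am, 8:31 am–8:37 am, 10:10 am–10:19 am.
B \ A = 3:03 am–3:23 am, 10:00 am–10:08 am.
Union of the two gives the symmetric difference.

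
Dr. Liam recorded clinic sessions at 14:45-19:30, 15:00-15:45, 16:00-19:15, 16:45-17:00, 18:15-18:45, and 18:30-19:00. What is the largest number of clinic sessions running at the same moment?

At 18:30, 4 of the intervals are simultaneously active.
No point has more.

4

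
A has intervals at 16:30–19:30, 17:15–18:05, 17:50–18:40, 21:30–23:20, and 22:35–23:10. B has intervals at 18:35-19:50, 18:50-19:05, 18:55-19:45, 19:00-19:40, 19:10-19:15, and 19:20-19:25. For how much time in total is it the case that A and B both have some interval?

55 min

Merge the first list: 16:30–19:30, 21:30–23:20.
Merge the second list: 18:35–19:50.
A ∩ B = 18:35–19:30.
Total: 55 min.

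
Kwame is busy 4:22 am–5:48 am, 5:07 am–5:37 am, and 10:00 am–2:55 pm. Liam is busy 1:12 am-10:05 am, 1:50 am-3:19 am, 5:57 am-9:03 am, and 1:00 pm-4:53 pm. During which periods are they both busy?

4:22 am-5:48 am, 10:00 am-10:05 am, 1:00 pm-2:55 pm

First set merges to 4:22 am-5:48 am, 10:00 am-2:55 pm.
Second set merges to 1:12 am-10:05 am, 1:00 pm-4:53 pm.
4:22 am-5:48 am meets the second set on 4:22 am-5:48 am.
10:00 am-2:55 pm meets the second set on 10:00 am-10:05 am, 1:00 pm-2:55 pm.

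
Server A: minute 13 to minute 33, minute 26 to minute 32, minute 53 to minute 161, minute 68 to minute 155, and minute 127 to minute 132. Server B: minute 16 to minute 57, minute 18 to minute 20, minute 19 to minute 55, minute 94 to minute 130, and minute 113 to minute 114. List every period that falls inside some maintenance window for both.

minute 16 to minute 33, minute 53 to minute 57, minute 94 to minute 130

Merge the first list: minute 13 to minute 33, minute 53 to minute 161.
Merge the second list: minute 16 to minute 57, minute 94 to minute 130.
minute 13 to minute 33 ∩ B → minute 16 to minute 33.
minute 53 to minute 161 ∩ B → minute 53 to minute 57, minute 94 to minute 130.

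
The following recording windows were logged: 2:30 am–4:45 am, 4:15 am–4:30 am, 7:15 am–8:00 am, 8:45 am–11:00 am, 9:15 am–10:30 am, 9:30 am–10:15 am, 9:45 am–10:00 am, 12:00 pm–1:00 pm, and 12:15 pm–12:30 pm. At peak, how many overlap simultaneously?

Sweep endpoints in order; track running count of active intervals.
Peak of 4 reached at 9:45 am.

4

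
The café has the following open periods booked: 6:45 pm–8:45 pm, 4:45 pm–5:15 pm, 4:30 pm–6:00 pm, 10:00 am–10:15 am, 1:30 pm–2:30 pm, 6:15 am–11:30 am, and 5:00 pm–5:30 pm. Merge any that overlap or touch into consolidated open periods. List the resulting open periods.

6:15 am-11:30 am, 1:30 pm-2:30 pm, 4:30 pm-6:00 pm, 6:45 pm-8:45 pm

Sort by start: 6:15 am-11:30 am, 10:00 am-10:15 am, 1:30 pm-2:30 pm, 4:30 pm-6:00 pm, 4:45 pm-5:15 pm, 5:00 pm-5:30 pm, 6:45 pm-8:45 pm.
10:00 am-10:15 am overlaps/touches 6:15 am-11:30 am → extend to 6:15 am-11:30 am.
1:30 pm-2:30 pm is disjoint → start new block.
4:30 pm-6:00 pm is disjoint → start new block.
4:45 pm-5:15 pm overlaps/touches 4:30 pm-6:00 pm → extend to 4:30 pm-6:00 pm.
5:00 pm-5:30 pm overlaps/touches 4:30 pm-6:00 pm → extend to 4:30 pm-6:00 pm.
6:45 pm-8:45 pm is disjoint → start new block.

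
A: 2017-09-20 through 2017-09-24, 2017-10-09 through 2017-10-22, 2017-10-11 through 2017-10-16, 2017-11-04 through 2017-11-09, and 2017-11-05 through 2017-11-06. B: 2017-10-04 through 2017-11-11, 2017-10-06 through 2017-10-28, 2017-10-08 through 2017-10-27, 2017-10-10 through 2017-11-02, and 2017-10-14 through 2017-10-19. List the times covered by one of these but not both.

A, merged: 2017-09-20 through 2017-09-24, 2017-10-09 through 2017-10-22, 2017-11-04 through 2017-11-09.
B, merged: 2017-10-04 through 2017-11-11.
A but not B: 2017-09-20 through 2017-09-24.
B but not A: 2017-10-04 through 2017-10-08, 2017-10-23 through 2017-11-03, 2017-11-10 through 2017-11-11.
Combining gives A △ B.

2017-09-20 through 2017-09-24, 2017-10-04 through 2017-10-08, 2017-10-23 through 2017-11-03, 2017-11-10 through 2017-11-11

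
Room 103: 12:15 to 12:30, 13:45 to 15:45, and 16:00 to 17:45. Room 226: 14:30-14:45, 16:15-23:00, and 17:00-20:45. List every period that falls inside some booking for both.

B, merged: 14:30–14:45, 16:15–23:00.
12:15–12:30 meets no B interval.
13:45–15:45 ∩ B → 14:30–14:45.
16:00–17:45 ∩ B → 16:15–17:45.

14:30–14:45, 16:15–17:45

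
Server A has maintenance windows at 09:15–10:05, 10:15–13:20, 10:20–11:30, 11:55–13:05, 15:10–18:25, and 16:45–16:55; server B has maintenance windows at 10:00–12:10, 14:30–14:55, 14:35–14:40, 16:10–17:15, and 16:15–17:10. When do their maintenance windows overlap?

10:00–10:05, 10:15–12:10, 16:10–17:15

First set merges to 09:15–10:05, 10:15–13:20, 15:10–18:25.
Second set merges to 10:00–12:10, 14:30–14:55, 16:10–17:15.
09:15–10:05 ∩ B → 10:00–10:05.
10:15–13:20 ∩ B → 10:15–12:10.
15:10–18:25 ∩ B → 16:10–17:15.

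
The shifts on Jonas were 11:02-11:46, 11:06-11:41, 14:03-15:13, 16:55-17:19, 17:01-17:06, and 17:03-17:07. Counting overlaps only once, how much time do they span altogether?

Merged: 11:02–11:46, 14:03–15:13, 16:55–17:19.
Lengths: 44 min + 1 h 10 min + 24 min = 2 h 18 min.

2 h 18 min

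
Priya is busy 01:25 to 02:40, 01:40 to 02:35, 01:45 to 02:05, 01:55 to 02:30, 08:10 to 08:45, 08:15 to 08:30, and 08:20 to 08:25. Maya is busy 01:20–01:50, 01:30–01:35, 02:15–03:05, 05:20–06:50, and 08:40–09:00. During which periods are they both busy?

01:25–01:50, 02:15–02:40, 08:40–08:45

First set merges to 01:25–02:40, 08:10–08:45.
Second set merges to 01:20–01:50, 02:15–03:05, 05:20–06:50, 08:40–09:00.
01:25–02:40 overlaps B on 01:25–01:50, 02:15–02:40.
08:10–08:45 overlaps B on 08:40–08:45.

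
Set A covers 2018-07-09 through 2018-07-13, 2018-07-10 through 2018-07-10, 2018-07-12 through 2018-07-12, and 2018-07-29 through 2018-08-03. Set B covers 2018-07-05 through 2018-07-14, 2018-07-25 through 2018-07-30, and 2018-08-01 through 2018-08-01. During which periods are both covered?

2018-07-09 through 2018-07-13, 2018-07-29 through 2018-07-30, 2018-08-01 through 2018-08-01

A, merged: 2018-07-09 through 2018-07-13, 2018-07-29 through 2018-08-03.
2018-07-09 through 2018-07-13 ∩ B → 2018-07-09 through 2018-07-13.
2018-07-29 through 2018-08-03 ∩ B → 2018-07-29 through 2018-07-30, 2018-08-01 through 2018-08-01.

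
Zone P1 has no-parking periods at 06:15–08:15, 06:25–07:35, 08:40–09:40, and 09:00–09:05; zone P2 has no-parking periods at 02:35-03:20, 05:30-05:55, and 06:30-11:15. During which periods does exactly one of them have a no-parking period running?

First set merges to 06:15–08:15, 08:40–09:40.
Only in the first: 06:15–06:30.
Only in the second: 02:35–03:20, 05:30–05:55, 08:15–08:40, 09:40–11:15.
Together these are the periods covered by exactly one.

02:35–03:20, 05:30–05:55, 06:15–06:30, 08:15–08:40, 09:40–11:15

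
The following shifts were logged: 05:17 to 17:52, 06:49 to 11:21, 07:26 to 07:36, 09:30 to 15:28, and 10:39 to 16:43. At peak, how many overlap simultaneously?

At 10:39, 4 of the intervals are simultaneously active.
No point has more.

4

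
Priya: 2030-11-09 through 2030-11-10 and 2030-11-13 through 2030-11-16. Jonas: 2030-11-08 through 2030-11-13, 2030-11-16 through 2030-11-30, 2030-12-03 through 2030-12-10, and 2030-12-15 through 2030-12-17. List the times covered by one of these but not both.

Only in the first: 2030-11-14 through 2030-11-15.
Only in the second: 2030-11-08 through 2030-11-08, 2030-11-11 through 2030-11-12, 2030-11-17 through 2030-11-30, 2030-12-03 through 2030-12-10, 2030-12-15 through 2030-12-17.
Together these are the periods covered by exactly one.

2030-11-08 through 2030-11-08, 2030-11-11 through 2030-11-12, 2030-11-14 through 2030-11-15, 2030-11-17 through 2030-11-30, 2030-12-03 through 2030-12-10, 2030-12-15 through 2030-12-17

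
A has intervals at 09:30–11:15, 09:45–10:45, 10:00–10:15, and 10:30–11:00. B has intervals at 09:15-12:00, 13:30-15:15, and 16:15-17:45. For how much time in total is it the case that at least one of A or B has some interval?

Merge the first list: 09:30-11:15.
A ∪ B = 09:15-12:00, 13:30-15:15, 16:15-17:45.
Total: 2 h 45 min + 1 h 45 min + 1 h 30 min = 6 h.

6 h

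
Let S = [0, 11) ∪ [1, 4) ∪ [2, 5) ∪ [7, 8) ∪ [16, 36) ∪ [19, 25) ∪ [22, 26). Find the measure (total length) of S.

31

Merged: [0, 11), [16, 36).
Lengths: 11 + 20 = 31.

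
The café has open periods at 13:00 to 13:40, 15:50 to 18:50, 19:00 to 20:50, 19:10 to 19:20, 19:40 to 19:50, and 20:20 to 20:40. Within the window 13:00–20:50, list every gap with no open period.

After merging, the occupied span is 13:00–13:40, 15:50–18:50, 19:00–20:50.
Uncovered inside 13:00–20:50: 13:40–15:50, 18:50–19:00.

13:40–15:50, 18:50–19:00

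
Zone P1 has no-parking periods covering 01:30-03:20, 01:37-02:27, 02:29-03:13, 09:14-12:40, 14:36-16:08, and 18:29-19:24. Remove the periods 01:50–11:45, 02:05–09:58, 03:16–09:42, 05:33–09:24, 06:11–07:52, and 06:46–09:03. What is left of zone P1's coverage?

01:30–01:50, 11:45–12:40, 14:36–16:08, 18:29–19:24

A, merged: 01:30–03:20, 09:14–12:40, 14:36–16:08, 18:29–19:24.
B, merged: 01:50–11:45.
01:30–03:20 with B removed leaves 01:30–01:50.
09:14–12:40 with B removed leaves 11:45–12:40.
14:36–16:08 is untouched.
18:29–19:24 is untouched.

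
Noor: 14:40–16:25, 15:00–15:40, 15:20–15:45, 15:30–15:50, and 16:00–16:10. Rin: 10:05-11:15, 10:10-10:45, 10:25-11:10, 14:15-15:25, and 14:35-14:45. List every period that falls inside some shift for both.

14:40–15:25

Merge the first list: 14:40–16:25.
Merge the second list: 10:05–11:15, 14:15–15:25.
14:40–16:25 meets the second set on 14:40–15:25.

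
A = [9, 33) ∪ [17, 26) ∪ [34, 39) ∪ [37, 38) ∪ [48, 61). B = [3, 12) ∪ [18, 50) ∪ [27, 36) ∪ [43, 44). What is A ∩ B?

First set merges to [9, 33), [34, 39), [48, 61).
Second set merges to [3, 12), [18, 50).
[9, 33) overlaps B on [9, 12), [18, 33).
[34, 39) overlaps B on [34, 39).
[48, 61) overlaps B on [48, 50).

[9, 12) ∪ [18, 33) ∪ [34, 39) ∪ [48, 50)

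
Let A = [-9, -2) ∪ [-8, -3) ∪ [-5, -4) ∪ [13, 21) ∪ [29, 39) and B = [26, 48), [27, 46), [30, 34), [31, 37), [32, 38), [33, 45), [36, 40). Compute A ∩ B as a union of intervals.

Merge the first list: [-9, -2), [13, 21), [29, 39).
Merge the second list: [26, 48).
[-9, -2): no overlap with the second set.
[13, 21): no overlap with the second set.
[29, 39) meets the second set on [29, 39).

[29, 39)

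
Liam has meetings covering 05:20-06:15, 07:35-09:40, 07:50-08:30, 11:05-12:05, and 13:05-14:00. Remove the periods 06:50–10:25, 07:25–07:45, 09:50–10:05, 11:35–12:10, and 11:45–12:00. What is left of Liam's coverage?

05:20-06:15, 11:05-11:35, 13:05-14:00

Merge the first list: 05:20-06:15, 07:35-09:40, 11:05-12:05, 13:05-14:00.
Merge the second list: 06:50-10:25, 11:35-12:10.
05:20-06:15: nothing removed.
07:35-09:40: entirely removed.
11:05-12:05 \ B = 11:05-11:35.
13:05-14:00: nothing removed.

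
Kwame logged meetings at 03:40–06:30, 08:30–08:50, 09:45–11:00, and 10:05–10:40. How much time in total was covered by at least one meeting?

4 h 25 min

Merged: 03:40–06:30, 08:30–08:50, 09:45–11:00.
Lengths: 2 h 50 min + 20 min + 1 h 15 min = 4 h 25 min.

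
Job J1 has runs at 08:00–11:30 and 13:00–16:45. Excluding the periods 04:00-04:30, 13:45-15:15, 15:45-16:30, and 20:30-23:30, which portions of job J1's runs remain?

08:00–11:30: no B overlap → unchanged.
13:00–16:45 minus B → 13:00–13:45, 15:15–15:45, 16:30–16:45.

08:00–11:30, 13:00–13:45, 15:15–15:45, 16:30–16:45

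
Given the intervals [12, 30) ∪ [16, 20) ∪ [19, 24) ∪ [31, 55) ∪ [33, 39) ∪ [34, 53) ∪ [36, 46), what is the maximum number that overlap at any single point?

4

Sweep endpoints in order; track running count of active intervals.
Peak of 4 reached at 36.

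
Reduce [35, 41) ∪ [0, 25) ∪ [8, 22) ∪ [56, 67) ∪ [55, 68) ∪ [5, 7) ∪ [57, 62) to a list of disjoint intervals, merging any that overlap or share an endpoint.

[0, 25) ∪ [35, 41) ∪ [55, 68)

Sort by start: [0, 25), [5, 7), [8, 22), [35, 41), [55, 68), [56, 67), [57, 62).
[5, 7) overlaps/touches [0, 25) → extend to [0, 25).
[8, 22) overlaps/touches [0, 25) → extend to [0, 25).
[35, 41) is disjoint → start new block.
[55, 68) is disjoint → start new block.
[56, 67) overlaps/touches [55, 68) → extend to [55, 68).
[57, 62) overlaps/touches [55, 68) → extend to [55, 68).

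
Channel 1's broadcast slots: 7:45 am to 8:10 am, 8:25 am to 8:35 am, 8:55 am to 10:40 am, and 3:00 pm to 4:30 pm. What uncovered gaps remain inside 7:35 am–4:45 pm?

7:35 am–7:45 am, 8:10 am–8:25 am, 8:35 am–8:55 am, 10:40 am–3:00 pm, 4:30 pm–4:45 pm

Covered (merged): 7:45 am–8:10 am, 8:25 am–8:35 am, 8:55 am–10:40 am, 3:00 pm–4:30 pm.
Uncovered inside 7:35 am–4:45 pm: 7:35 am–7:45 am, 8:10 am–8:25 am, 8:35 am–8:55 am, 10:40 am–3:00 pm, 4:30 pm–4:45 pm.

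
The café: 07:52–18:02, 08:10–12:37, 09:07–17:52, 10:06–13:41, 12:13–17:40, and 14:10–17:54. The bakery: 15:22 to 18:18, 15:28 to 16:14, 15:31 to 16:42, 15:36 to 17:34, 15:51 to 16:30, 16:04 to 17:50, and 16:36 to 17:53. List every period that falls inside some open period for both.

15:22-18:02

Merge the first list: 07:52-18:02.
Merge the second list: 15:22-18:18.
07:52-18:02 meets the second set on 15:22-18:02.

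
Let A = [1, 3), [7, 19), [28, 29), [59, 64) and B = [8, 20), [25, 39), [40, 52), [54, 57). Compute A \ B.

[1, 3) ∪ [7, 8) ∪ [59, 64)

[1, 3): no B overlap → unchanged.
[7, 19) minus B → [7, 8).
[28, 29): fully covered by B → removed.
[59, 64): no B overlap → unchanged.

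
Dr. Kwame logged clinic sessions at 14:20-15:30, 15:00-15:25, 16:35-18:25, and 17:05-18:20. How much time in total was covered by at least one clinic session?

3 h

Merged: 14:20–15:30, 16:35–18:25.
Lengths: 1 h 10 min + 1 h 50 min = 3 h.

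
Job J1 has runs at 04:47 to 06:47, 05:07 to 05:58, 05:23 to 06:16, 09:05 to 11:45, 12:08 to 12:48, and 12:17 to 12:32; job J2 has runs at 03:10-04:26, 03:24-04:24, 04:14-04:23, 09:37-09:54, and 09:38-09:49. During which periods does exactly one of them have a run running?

First set merges to 04:47–06:47, 09:05–11:45, 12:08–12:48.
Second set merges to 03:10–04:26, 09:37–09:54.
A but not B: 04:47–06:47, 09:05–09:37, 09:54–11:45, 12:08–12:48.
B but not A: 03:10–04:26.
Combining gives A △ B.

03:10–04:26, 04:47–06:47, 09:05–09:37, 09:54–11:45, 12:08–12:48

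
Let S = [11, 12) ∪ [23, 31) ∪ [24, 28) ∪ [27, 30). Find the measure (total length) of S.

Merged: [11, 12), [23, 31).
Lengths: 1 + 8 = 9.

9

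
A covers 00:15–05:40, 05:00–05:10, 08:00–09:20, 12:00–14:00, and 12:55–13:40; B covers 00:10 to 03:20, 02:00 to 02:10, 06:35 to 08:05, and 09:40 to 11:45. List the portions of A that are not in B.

03:20–05:40, 08:05–09:20, 12:00–14:00

A, merged: 00:15–05:40, 08:00–09:20, 12:00–14:00.
B, merged: 00:10–03:20, 06:35–08:05, 09:40–11:45.
00:15–05:40 with B removed leaves 03:20–05:40.
08:00–09:20 with B removed leaves 08:05–09:20.
12:00–14:00 is untouched.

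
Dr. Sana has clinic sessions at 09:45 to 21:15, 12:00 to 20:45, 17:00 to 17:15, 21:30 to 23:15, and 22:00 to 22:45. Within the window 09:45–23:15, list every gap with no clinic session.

21:15–21:30

The merged coverage is 09:45–21:15, 21:30–23:15.
Complement within 09:45–23:15: 21:15–21:30.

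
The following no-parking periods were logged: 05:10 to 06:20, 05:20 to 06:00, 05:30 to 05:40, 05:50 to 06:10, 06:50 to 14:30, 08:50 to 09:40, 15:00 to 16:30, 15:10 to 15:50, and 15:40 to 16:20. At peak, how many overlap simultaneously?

Walk the sorted start/end points keeping a running depth.
The depth first hits 3 at 05:30.

3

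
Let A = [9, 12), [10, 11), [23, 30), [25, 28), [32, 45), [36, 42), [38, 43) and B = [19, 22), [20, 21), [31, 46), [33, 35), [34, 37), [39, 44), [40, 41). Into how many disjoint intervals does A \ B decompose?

First set merges to [9, 12), [23, 30), [32, 45).
Second set merges to [19, 22), [31, 46).
A \ B = [9, 12), [23, 30).
That is 2 disjoint pieces.

2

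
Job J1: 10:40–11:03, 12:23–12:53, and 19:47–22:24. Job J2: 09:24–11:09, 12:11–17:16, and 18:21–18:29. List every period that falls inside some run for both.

10:40–11:03, 12:23–12:53

10:40–11:03 overlaps B on 10:40–11:03.
12:23–12:53 overlaps B on 12:23–12:53.
19:47–22:24 falls entirely outside B.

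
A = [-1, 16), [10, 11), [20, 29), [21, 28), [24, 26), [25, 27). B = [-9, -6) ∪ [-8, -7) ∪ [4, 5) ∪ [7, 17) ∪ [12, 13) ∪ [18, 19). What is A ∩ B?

[4, 5) ∪ [7, 16)

A, merged: [-1, 16), [20, 29).
B, merged: [-9, -6), [4, 5), [7, 17), [18, 19).
[-1, 16) meets the second set on [4, 5), [7, 16).
[20, 29): no overlap with the second set.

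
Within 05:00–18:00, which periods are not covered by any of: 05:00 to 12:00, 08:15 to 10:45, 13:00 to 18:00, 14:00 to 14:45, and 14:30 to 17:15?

12:00–13:00

The merged coverage is 05:00–12:00, 13:00–18:00.
Complement within 05:00–18:00: 12:00–13:00.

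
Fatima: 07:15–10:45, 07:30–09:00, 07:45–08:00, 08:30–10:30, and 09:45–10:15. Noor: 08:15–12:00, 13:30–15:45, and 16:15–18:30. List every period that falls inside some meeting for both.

08:15–10:45

First set merges to 07:15–10:45.
07:15–10:45 overlaps B on 08:15–10:45.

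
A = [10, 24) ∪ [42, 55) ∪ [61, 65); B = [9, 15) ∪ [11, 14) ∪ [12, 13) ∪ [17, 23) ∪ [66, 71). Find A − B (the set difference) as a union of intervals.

Second set merges to [9, 15), [17, 23), [66, 71).
[10, 24) with B removed leaves [15, 17), [23, 24).
[42, 55) is untouched.
[61, 65) is untouched.

[15, 17) ∪ [23, 24) ∪ [42, 55) ∪ [61, 65)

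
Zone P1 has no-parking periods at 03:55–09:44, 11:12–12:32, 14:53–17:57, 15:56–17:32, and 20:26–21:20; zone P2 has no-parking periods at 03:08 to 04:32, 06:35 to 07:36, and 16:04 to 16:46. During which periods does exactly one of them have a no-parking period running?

First set merges to 03:55–09:44, 11:12–12:32, 14:53–17:57, 20:26–21:20.
A but not B: 04:32–06:35, 07:36–09:44, 11:12–12:32, 14:53–16:04, 16:46–17:57, 20:26–21:20.
B but not A: 03:08–03:55.
Combining gives A △ B.

03:08–03:55, 04:32–06:35, 07:36–09:44, 11:12–12:32, 14:53–16:04, 16:46–17:57, 20:26–21:20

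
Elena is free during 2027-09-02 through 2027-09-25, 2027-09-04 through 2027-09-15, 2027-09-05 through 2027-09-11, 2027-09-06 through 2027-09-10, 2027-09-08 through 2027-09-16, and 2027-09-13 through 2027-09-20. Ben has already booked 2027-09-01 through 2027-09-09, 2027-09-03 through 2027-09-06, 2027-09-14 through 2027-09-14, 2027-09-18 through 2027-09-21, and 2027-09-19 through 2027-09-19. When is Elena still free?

2027-09-10 through 2027-09-13, 2027-09-15 through 2027-09-17, 2027-09-22 through 2027-09-25

First set merges to 2027-09-02 through 2027-09-25.
Second set merges to 2027-09-01 through 2027-09-09, 2027-09-14 through 2027-09-14, 2027-09-18 through 2027-09-21.
2027-09-02 through 2027-09-25 with B removed leaves 2027-09-10 through 2027-09-13, 2027-09-15 through 2027-09-17, 2027-09-22 through 2027-09-25.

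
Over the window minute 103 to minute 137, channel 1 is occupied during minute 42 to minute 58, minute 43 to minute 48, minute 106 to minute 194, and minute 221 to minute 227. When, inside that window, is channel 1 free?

minute 103 to minute 106

Covered (merged): minute 42 to minute 58, minute 106 to minute 194, minute 221 to minute 227.
Uncovered inside minute 103 to minute 137: minute 103 to minute 106.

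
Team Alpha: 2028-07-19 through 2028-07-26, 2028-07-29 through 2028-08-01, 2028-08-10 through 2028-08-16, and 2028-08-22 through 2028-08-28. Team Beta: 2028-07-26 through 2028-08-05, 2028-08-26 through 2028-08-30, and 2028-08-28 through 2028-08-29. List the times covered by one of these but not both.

2028-07-19 through 2028-07-25, 2028-07-27 through 2028-07-28, 2028-08-02 through 2028-08-05, 2028-08-10 through 2028-08-16, 2028-08-22 through 2028-08-25, 2028-08-29 through 2028-08-30

Second set merges to 2028-07-26 through 2028-08-05, 2028-08-26 through 2028-08-30.
A but not B: 2028-07-19 through 2028-07-25, 2028-08-10 through 2028-08-16, 2028-08-22 through 2028-08-25.
B but not A: 2028-07-27 through 2028-07-28, 2028-08-02 through 2028-08-05, 2028-08-29 through 2028-08-30.
Combining gives A △ B.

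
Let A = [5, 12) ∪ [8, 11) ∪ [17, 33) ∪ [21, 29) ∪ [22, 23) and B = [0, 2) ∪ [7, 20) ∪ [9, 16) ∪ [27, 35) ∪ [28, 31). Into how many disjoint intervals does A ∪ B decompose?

Merge the first list: [5, 12), [17, 33).
Merge the second list: [0, 2), [7, 20), [27, 35).
A ∪ B = [0, 2), [5, 35).
That is 2 disjoint pieces.

2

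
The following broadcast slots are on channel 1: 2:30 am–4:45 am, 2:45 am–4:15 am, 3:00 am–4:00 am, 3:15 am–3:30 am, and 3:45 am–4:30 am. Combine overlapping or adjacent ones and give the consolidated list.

2:30 am-4:45 am

2:45 am-4:15 am overlaps/touches 2:30 am-4:45 am → extend to 2:30 am-4:45 am.
3:00 am-4:00 am overlaps/touches 2:30 am-4:45 am → extend to 2:30 am-4:45 am.
3:15 am-3:30 am overlaps/touches 2:30 am-4:45 am → extend to 2:30 am-4:45 am.
3:45 am-4:30 am overlaps/touches 2:30 am-4:45 am → extend to 2:30 am-4:45 am.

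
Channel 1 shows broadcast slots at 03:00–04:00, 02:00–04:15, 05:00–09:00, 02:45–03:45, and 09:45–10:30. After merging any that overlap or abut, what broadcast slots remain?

02:00-04:15, 05:00-09:00, 09:45-10:30

Sort by start: 02:00-04:15, 02:45-03:45, 03:00-04:00, 05:00-09:00, 09:45-10:30.
02:45-03:45 overlaps/touches 02:00-04:15 → extend to 02:00-04:15.
03:00-04:00 overlaps/touches 02:00-04:15 → extend to 02:00-04:15.
05:00-09:00 is disjoint → start new block.
09:45-10:30 is disjoint → start new block.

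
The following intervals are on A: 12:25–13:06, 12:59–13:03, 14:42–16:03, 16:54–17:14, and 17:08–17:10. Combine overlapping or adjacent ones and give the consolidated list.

12:25-13:06, 14:42-16:03, 16:54-17:14

12:59-13:03 overlaps/touches 12:25-13:06 → extend to 12:25-13:06.
14:42-16:03 is disjoint → start new block.
16:54-17:14 is disjoint → start new block.
17:08-17:10 overlaps/touches 16:54-17:14 → extend to 16:54-17:14.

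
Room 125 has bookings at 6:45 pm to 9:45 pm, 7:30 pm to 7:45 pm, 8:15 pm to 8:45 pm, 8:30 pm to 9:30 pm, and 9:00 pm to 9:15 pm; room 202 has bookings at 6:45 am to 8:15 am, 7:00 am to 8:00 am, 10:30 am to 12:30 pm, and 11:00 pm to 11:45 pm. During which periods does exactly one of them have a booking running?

6:45 am–8:15 am, 10:30 am–12:30 pm, 6:45 pm–9:45 pm, 11:00 pm–11:45 pm

First set merges to 6:45 pm–9:45 pm.
Second set merges to 6:45 am–8:15 am, 10:30 am–12:30 pm, 11:00 pm–11:45 pm.
A but not B: 6:45 pm–9:45 pm.
B but not A: 6:45 am–8:15 am, 10:30 am–12:30 pm, 11:00 pm–11:45 pm.
Combining gives A △ B.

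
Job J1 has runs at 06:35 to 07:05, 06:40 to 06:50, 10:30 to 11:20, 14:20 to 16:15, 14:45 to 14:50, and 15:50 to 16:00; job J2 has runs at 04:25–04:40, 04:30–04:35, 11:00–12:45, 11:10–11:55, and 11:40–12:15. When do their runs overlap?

First set merges to 06:35-07:05, 10:30-11:20, 14:20-16:15.
Second set merges to 04:25-04:40, 11:00-12:45.
06:35-07:05: no overlap with the second set.
10:30-11:20 meets the second set on 11:00-11:20.
14:20-16:15: no overlap with the second set.

11:00-11:20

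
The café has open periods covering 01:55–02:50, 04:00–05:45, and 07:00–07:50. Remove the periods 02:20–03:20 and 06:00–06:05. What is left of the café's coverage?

01:55-02:20, 04:00-05:45, 07:00-07:50

01:55-02:50 minus B → 01:55-02:20.
04:00-05:45: no B overlap → unchanged.
07:00-07:50: no B overlap → unchanged.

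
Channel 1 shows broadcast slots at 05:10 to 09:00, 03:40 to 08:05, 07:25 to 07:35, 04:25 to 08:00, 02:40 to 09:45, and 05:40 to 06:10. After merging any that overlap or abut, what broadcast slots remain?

02:40–09:45

Sort by start: 02:40–09:45, 03:40–08:05, 04:25–08:00, 05:10–09:00, 05:40–06:10, 07:25–07:35.
03:40–08:05 overlaps/touches 02:40–09:45 → extend to 02:40–09:45.
04:25–08:00 overlaps/touches 02:40–09:45 → extend to 02:40–09:45.
05:10–09:00 overlaps/touches 02:40–09:45 → extend to 02:40–09:45.
05:40–06:10 overlaps/touches 02:40–09:45 → extend to 02:40–09:45.
07:25–07:35 overlaps/touches 02:40–09:45 → extend to 02:40–09:45.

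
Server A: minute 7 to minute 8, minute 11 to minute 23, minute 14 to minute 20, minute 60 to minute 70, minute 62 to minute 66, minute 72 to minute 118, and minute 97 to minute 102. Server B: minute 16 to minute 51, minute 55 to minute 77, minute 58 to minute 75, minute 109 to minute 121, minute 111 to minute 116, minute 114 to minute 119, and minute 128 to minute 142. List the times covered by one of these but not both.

minute 7 to minute 8, minute 11 to minute 16, minute 23 to minute 51, minute 55 to minute 60, minute 70 to minute 72, minute 77 to minute 109, minute 118 to minute 121, minute 128 to minute 142

A, merged: minute 7 to minute 8, minute 11 to minute 23, minute 60 to minute 70, minute 72 to minute 118.
B, merged: minute 16 to minute 51, minute 55 to minute 77, minute 109 to minute 121, minute 128 to minute 142.
Only in the first: minute 7 to minute 8, minute 11 to minute 16, minute 77 to minute 109.
Only in the second: minute 23 to minute 51, minute 55 to minute 60, minute 70 to minute 72, minute 118 to minute 121, minute 128 to minute 142.
Together these are the periods covered by exactly one.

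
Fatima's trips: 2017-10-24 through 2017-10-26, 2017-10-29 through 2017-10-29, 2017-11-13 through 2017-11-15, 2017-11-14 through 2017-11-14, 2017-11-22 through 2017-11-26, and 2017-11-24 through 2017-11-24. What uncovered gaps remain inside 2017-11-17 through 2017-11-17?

2017-11-17 through 2017-11-17

Covered (merged): 2017-10-24 through 2017-10-26, 2017-10-29 through 2017-10-29, 2017-11-13 through 2017-11-15, 2017-11-22 through 2017-11-26.
Gaps within 2017-11-17 through 2017-11-17: 2017-11-17 through 2017-11-17.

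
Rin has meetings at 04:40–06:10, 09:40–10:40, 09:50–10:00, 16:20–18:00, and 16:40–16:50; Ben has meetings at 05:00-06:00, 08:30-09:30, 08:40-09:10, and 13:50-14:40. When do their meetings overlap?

First set merges to 04:40–06:10, 09:40–10:40, 16:20–18:00.
Second set merges to 05:00–06:00, 08:30–09:30, 13:50–14:40.
04:40–06:10 overlaps B on 05:00–06:00.
09:40–10:40 falls entirely outside B.
16:20–18:00 falls entirely outside B.

05:00–06:00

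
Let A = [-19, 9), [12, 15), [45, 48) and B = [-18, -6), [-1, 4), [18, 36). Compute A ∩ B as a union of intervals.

[-18, -6) ∪ [-1, 4)

[-19, 9) overlaps B on [-18, -6), [-1, 4).
[12, 15) falls entirely outside B.
[45, 48) falls entirely outside B.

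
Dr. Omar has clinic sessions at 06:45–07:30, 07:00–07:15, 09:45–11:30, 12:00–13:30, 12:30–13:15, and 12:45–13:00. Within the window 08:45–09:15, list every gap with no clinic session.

After merging, the occupied span is 06:45–07:30, 09:45–11:30, 12:00–13:30.
Uncovered inside 08:45–09:15: 08:45–09:15.

08:45–09:15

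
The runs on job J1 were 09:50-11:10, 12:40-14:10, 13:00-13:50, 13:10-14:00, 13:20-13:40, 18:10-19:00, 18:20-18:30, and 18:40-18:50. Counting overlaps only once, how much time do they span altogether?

Merged: 09:50-11:10, 12:40-14:10, 18:10-19:00.
Lengths: 1 h 20 min + 1 h 30 min + 50 min = 3 h 40 min.

3 h 40 min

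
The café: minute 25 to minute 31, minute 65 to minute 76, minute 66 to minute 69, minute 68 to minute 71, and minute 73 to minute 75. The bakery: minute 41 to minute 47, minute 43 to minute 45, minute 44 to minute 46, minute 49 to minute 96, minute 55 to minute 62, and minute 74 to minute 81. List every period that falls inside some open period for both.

minute 65 to minute 76

Merge the first list: minute 25 to minute 31, minute 65 to minute 76.
Merge the second list: minute 41 to minute 47, minute 49 to minute 96.
minute 25 to minute 31: no overlap with the second set.
minute 65 to minute 76 meets the second set on minute 65 to minute 76.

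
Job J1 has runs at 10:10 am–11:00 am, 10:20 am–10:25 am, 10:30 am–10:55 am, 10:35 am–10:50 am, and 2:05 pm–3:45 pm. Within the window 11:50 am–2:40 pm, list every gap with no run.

11:50 am-2:05 pm

Covered (merged): 10:10 am-11:00 am, 2:05 pm-3:45 pm.
Uncovered inside 11:50 am-2:40 pm: 11:50 am-2:05 pm.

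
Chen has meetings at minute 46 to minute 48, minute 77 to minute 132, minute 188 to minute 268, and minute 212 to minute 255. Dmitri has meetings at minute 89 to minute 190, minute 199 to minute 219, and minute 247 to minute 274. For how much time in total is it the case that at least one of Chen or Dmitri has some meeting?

199 minutes

Merge the first list: minute 46 to minute 48, minute 77 to minute 132, minute 188 to minute 268.
A ∪ B = minute 46 to minute 48, minute 77 to minute 274.
Total: 2 minutes + 197 minutes = 199 minutes.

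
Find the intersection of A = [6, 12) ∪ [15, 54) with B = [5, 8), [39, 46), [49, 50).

[6, 8) ∪ [39, 46) ∪ [49, 50)

[6, 12) ∩ B → [6, 8).
[15, 54) ∩ B → [39, 46), [49, 50).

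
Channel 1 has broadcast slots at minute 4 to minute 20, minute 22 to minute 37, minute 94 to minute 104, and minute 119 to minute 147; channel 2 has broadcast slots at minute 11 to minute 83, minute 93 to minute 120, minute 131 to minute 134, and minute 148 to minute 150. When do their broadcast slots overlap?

minute 4 to minute 20 ∩ B → minute 11 to minute 20.
minute 22 to minute 37 ∩ B → minute 22 to minute 37.
minute 94 to minute 104 ∩ B → minute 94 to minute 104.
minute 119 to minute 147 ∩ B → minute 119 to minute 120, minute 131 to minute 134.

minute 11 to minute 20, minute 22 to minute 37, minute 94 to minute 104, minute 119 to minute 120, minute 131 to minute 134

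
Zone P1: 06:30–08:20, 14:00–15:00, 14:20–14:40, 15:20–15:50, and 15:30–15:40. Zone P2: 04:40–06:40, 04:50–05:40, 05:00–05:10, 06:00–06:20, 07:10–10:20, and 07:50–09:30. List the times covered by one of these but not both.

First set merges to 06:30–08:20, 14:00–15:00, 15:20–15:50.
Second set merges to 04:40–06:40, 07:10–10:20.
A \ B = 06:40–07:10, 14:00–15:00, 15:20–15:50.
B \ A = 04:40–06:30, 08:20–10:20.
Union of the two gives the symmetric difference.

04:40–06:30, 06:40–07:10, 08:20–10:20, 14:00–15:00, 15:20–15:50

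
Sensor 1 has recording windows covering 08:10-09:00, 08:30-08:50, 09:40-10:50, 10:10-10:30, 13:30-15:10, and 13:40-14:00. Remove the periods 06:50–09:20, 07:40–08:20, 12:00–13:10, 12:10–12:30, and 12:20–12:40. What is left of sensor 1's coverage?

A, merged: 08:10–09:00, 09:40–10:50, 13:30–15:10.
B, merged: 06:50–09:20, 12:00–13:10.
08:10–09:00: entirely removed.
09:40–10:50: nothing removed.
13:30–15:10: nothing removed.

09:40–10:50, 13:30–15:10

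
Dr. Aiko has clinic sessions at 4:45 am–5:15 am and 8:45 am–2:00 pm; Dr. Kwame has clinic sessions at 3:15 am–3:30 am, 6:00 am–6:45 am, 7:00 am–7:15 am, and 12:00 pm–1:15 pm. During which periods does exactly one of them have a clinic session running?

3:15 am-3:30 am, 4:45 am-5:15 am, 6:00 am-6:45 am, 7:00 am-7:15 am, 8:45 am-12:00 pm, 1:15 pm-2:00 pm

A but not B: 4:45 am-5:15 am, 8:45 am-12:00 pm, 1:15 pm-2:00 pm.
B but not A: 3:15 am-3:30 am, 6:00 am-6:45 am, 7:00 am-7:15 am.
Combining gives A △ B.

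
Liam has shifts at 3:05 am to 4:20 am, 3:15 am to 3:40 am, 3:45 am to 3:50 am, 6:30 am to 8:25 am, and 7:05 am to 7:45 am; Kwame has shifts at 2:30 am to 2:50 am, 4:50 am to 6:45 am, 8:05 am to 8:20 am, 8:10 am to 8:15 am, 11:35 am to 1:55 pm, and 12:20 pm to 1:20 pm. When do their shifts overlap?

Merge the first list: 3:05 am–4:20 am, 6:30 am–8:25 am.
Merge the second list: 2:30 am–2:50 am, 4:50 am–6:45 am, 8:05 am–8:20 am, 11:35 am–1:55 pm.
3:05 am–4:20 am falls entirely outside B.
6:30 am–8:25 am overlaps B on 6:30 am–6:45 am, 8:05 am–8:20 am.

6:30 am–6:45 am, 8:05 am–8:20 am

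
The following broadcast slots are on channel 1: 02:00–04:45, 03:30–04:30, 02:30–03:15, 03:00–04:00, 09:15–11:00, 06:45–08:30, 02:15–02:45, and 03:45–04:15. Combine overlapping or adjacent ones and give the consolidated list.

Sort by start: 02:00–04:45, 02:15–02:45, 02:30–03:15, 03:00–04:00, 03:30–04:30, 03:45–04:15, 06:45–08:30, 09:15–11:00.
02:15–02:45 overlaps/touches 02:00–04:45 → extend to 02:00–04:45.
02:30–03:15 overlaps/touches 02:00–04:45 → extend to 02:00–04:45.
03:00–04:00 overlaps/touches 02:00–04:45 → extend to 02:00–04:45.
03:30–04:30 overlaps/touches 02:00–04:45 → extend to 02:00–04:45.
03:45–04:15 overlaps/touches 02:00–04:45 → extend to 02:00–04:45.
06:45–08:30 is disjoint → start new block.
09:15–11:00 is disjoint → start new block.

02:00–04:45, 06:45–08:30, 09:15–11:00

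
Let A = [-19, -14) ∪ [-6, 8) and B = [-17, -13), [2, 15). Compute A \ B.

[-19, -14) with B removed leaves [-19, -17).
[-6, 8) with B removed leaves [-6, 2).

[-19, -17) ∪ [-6, 2)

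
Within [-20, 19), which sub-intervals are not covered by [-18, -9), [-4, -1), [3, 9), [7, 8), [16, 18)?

The merged coverage is [-18, -9), [-4, -1), [3, 9), [16, 18).
Uncovered inside [-20, 19): [-20, -18), [-9, -4), [-1, 3), [9, 16), [18, 19).

[-20, -18) ∪ [-9, -4) ∪ [-1, 3) ∪ [9, 16) ∪ [18, 19)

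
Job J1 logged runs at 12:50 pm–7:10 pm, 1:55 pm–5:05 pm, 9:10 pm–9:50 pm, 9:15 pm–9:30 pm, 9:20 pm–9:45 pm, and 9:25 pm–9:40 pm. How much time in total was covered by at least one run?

Merged: 12:50 pm–7:10 pm, 9:10 pm–9:50 pm.
Lengths: 6 h 20 min + 40 min = 7 h.

7 h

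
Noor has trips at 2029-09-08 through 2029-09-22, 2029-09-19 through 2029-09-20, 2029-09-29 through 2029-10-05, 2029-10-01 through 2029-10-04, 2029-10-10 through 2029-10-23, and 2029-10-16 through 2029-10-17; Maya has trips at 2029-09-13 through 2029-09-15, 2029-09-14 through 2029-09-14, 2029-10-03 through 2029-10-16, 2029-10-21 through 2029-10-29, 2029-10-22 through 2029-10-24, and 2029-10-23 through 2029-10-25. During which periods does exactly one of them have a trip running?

First set merges to 2029-09-08 through 2029-09-22, 2029-09-29 through 2029-10-05, 2029-10-10 through 2029-10-23.
Second set merges to 2029-09-13 through 2029-09-15, 2029-10-03 through 2029-10-16, 2029-10-21 through 2029-10-29.
A but not B: 2029-09-08 through 2029-09-12, 2029-09-16 through 2029-09-22, 2029-09-29 through 2029-10-02, 2029-10-17 through 2029-10-20.
B but not A: 2029-10-06 through 2029-10-09, 2029-10-24 through 2029-10-29.
Combining gives A △ B.

2029-09-08 through 2029-09-12, 2029-09-16 through 2029-09-22, 2029-09-29 through 2029-10-02, 2029-10-06 through 2029-10-09, 2029-10-17 through 2029-10-20, 2029-10-24 through 2029-10-29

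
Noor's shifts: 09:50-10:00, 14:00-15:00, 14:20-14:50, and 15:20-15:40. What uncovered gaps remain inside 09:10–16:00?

After merging, the occupied span is 09:50–10:00, 14:00–15:00, 15:20–15:40.
Uncovered inside 09:10–16:00: 09:10–09:50, 10:00–14:00, 15:00–15:20, 15:40–16:00.

09:10–09:50, 10:00–14:00, 15:00–15:20, 15:40–16:00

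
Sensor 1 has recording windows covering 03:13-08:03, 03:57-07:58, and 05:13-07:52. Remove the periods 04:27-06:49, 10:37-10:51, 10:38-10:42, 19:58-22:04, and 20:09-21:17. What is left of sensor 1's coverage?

A, merged: 03:13–08:03.
B, merged: 04:27–06:49, 10:37–10:51, 19:58–22:04.
03:13–08:03 minus B → 03:13–04:27, 06:49–08:03.

03:13–04:27, 06:49–08:03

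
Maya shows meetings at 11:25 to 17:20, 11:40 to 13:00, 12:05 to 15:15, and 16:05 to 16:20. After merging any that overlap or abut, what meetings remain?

11:40–13:00 overlaps/touches 11:25–17:20 → extend to 11:25–17:20.
12:05–15:15 overlaps/touches 11:25–17:20 → extend to 11:25–17:20.
16:05–16:20 overlaps/touches 11:25–17:20 → extend to 11:25–17:20.

11:25–17:20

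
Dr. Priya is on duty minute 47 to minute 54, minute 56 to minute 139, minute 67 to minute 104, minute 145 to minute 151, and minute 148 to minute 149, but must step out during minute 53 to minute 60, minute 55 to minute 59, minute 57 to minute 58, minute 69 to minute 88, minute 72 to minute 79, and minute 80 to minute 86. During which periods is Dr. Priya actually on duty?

minute 47 to minute 53, minute 60 to minute 69, minute 88 to minute 139, minute 145 to minute 151

First set merges to minute 47 to minute 54, minute 56 to minute 139, minute 145 to minute 151.
Second set merges to minute 53 to minute 60, minute 69 to minute 88.
minute 47 to minute 54 with B removed leaves minute 47 to minute 53.
minute 56 to minute 139 with B removed leaves minute 60 to minute 69, minute 88 to minute 139.
minute 145 to minute 151 is untouched.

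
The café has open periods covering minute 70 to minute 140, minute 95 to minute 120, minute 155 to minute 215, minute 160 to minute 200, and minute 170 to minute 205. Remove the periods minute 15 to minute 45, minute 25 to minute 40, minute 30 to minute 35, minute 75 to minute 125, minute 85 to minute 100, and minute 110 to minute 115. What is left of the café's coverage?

First set merges to minute 70 to minute 140, minute 155 to minute 215.
Second set merges to minute 15 to minute 45, minute 75 to minute 125.
minute 70 to minute 140 minus B → minute 70 to minute 75, minute 125 to minute 140.
minute 155 to minute 215: no B overlap → unchanged.

minute 70 to minute 75, minute 125 to minute 140, minute 155 to minute 215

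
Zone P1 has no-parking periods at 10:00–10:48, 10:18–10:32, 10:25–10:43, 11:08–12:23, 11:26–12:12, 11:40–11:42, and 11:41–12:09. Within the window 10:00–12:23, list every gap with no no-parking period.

10:48–11:08

Covered (merged): 10:00–10:48, 11:08–12:23.
Uncovered inside 10:00–12:23: 10:48–11:08.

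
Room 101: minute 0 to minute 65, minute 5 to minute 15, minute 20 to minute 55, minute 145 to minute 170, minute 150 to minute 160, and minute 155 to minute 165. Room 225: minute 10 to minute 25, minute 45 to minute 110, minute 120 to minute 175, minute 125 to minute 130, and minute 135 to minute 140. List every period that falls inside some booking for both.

minute 10 to minute 25, minute 45 to minute 65, minute 145 to minute 170

A, merged: minute 0 to minute 65, minute 145 to minute 170.
B, merged: minute 10 to minute 25, minute 45 to minute 110, minute 120 to minute 175.
minute 0 to minute 65 overlaps B on minute 10 to minute 25, minute 45 to minute 65.
minute 145 to minute 170 overlaps B on minute 145 to minute 170.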